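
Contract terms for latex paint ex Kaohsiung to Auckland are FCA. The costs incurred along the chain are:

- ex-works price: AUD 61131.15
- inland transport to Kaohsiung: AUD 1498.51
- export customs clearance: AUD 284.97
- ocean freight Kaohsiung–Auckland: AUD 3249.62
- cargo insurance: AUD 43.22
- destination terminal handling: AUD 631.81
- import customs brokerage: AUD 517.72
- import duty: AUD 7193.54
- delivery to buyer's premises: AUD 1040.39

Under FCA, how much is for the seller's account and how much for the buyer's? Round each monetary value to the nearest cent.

FCA: the seller delivers export-cleared goods to the carrier; the buyer bears costs from that point.
Seller's account: goods 61131.15 + inland to port 1498.51 + export clearance 284.97 = 62914.63
Buyer's account: freight 3249.62 + insurance 43.22 + destination terminal 631.81 + brokerage 517.72 + duty 7193.54 + delivery 1040.39 = 12676.30

Seller: AUD 62914.63; buyer: AUD 12676.30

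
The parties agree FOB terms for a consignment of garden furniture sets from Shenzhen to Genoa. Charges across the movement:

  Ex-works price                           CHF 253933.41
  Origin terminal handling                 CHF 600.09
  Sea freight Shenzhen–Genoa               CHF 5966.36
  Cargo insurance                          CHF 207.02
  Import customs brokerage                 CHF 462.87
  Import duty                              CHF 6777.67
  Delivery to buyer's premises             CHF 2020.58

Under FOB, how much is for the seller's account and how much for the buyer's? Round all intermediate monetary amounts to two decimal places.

FOB: the seller bears costs until goods are on board at the origin port; the buyer bears freight, insurance and all costs thereafter.
Seller's account: goods 253933.41 + origin terminal 600.09 = 254533.50
Buyer's account: freight 5966.36 + insurance 207.02 + brokerage 462.87 + duty 6777.67 + delivery 2020.58 = 15434.50

Seller: CHF 254533.50; buyer: CHF 15434.50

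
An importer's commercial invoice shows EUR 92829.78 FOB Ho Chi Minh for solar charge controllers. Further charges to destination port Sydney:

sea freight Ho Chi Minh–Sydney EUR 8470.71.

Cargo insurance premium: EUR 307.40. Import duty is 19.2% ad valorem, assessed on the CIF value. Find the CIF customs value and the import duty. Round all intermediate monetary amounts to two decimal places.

CIF value: EUR 101607.89; import duty: EUR 19508.71

CIF = FOB price + freight + insurance
CIF = 92829.78 + 8470.71 + 307.40 = 101607.89
Import duty = 101607.89 × 19.2% = 19508.71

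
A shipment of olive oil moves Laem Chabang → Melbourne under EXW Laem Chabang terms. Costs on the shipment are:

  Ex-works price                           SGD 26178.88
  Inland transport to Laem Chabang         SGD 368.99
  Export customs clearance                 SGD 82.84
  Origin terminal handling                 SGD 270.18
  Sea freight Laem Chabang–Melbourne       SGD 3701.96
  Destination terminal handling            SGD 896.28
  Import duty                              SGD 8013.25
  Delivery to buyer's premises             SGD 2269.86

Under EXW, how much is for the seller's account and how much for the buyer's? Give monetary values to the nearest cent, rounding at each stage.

EXW: the seller makes goods available at their premises; the buyer bears all onward costs.
Seller's account: goods 26178.88 = 26178.88
Buyer's account: inland to port 368.99 + export clearance 82.84 + origin terminal 270.18 + freight 3701.96 + destination terminal 896.28 + duty 8013.25 + delivery 2269.86 = 15603.36

Seller: SGD 26178.88; buyer: SGD 15603.36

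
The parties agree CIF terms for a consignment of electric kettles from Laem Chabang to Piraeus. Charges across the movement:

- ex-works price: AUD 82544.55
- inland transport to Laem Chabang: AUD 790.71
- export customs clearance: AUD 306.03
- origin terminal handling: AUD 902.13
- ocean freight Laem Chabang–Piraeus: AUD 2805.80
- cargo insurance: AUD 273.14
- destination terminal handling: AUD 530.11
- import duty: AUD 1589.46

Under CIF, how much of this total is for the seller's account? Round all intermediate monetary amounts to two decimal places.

CIF: the seller pays costs through ocean freight and marine insurance to the destination port.
Seller's account: goods 82544.55 + inland to port 790.71 + export clearance 306.03 + origin terminal 902.13 + freight 2805.80 + insurance 273.14 = 87622.36
Buyer's account: destination terminal 530.11 + duty 1589.46 = 2119.57

Seller's account: AUD 87622.36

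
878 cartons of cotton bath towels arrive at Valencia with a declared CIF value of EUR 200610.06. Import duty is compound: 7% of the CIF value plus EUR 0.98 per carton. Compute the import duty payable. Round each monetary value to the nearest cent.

Ad valorem component: 200610.06 × 7% = 14042.70
Specific component: 878 × 0.98 = 860.44
Import duty = 14042.70 + 860.44 = 14903.14

Import duty: EUR 14903.14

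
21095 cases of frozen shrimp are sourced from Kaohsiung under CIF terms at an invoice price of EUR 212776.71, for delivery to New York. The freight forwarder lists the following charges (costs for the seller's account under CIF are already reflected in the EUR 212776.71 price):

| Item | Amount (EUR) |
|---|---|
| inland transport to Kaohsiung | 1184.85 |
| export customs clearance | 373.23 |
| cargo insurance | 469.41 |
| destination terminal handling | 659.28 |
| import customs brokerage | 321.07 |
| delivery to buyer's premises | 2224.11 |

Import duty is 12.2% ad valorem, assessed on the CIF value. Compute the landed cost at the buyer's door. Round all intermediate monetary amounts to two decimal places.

Total landed cost: EUR 241939.93

CIF: the seller pays costs through ocean freight and marine insurance to the destination port.
Already in the invoice (seller's account under CIF): inland to port, export clearance, insurance — exclude.
The CIF price already equals the CIF value: 212776.71
Import duty = 212776.71 × 12.2% = 25958.76
Buyer bears: destination terminal 659.28 + brokerage 321.07 + delivery 2224.11 + duty 25958.76 = 29163.22
Landed cost = invoice 212776.71 + 29163.22 = 241939.93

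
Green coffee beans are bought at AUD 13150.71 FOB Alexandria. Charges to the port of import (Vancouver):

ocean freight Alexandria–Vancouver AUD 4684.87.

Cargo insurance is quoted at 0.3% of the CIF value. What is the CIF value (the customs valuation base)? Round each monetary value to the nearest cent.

CIF value: AUD 17889.25

Let C be the CIF value. C = FOB price + freight + 0.3% × C
C − 0.3% × C = 13150.71 + 4684.87
0.997 × C = 17835.58
C = 17835.58 / 0.997 = 17889.25
Insurance premium = 0.3% × 17889.25 = 53.67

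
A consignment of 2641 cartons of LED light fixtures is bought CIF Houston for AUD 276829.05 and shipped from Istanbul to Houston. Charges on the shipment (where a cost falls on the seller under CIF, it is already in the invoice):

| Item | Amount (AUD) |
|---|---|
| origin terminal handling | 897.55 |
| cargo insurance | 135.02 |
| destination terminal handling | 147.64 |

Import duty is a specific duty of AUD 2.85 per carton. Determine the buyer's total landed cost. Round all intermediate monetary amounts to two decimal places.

CIF: the seller pays costs through ocean freight and marine insurance to the destination port.
Already in the invoice (seller's account under CIF): origin terminal, insurance — exclude.
The CIF price already equals the CIF value: 276829.05
Import duty = 2641 × 2.85 = 7526.85
Buyer bears: destination terminal 147.64 + duty 7526.85 = 7674.49
Landed cost = invoice 276829.05 + 7674.49 = 284503.54

Total landed cost: AUD 284503.54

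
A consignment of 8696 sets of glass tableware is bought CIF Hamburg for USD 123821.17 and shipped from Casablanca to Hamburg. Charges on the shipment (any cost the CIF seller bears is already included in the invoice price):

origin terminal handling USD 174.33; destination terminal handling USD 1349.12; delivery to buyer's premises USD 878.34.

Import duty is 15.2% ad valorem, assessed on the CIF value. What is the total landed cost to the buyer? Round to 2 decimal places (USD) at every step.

CIF: the seller pays costs through ocean freight and marine insurance to the destination port.
Already in the invoice (seller's account under CIF): origin terminal — exclude.
The CIF price already equals the CIF value: 123821.17
Import duty = 123821.17 × 15.2% = 18820.82
Buyer bears: destination terminal 1349.12 + delivery 878.34 + duty 18820.82 = 21048.28
Landed cost = invoice 123821.17 + 21048.28 = 144869.45

Total landed cost: USD 144869.45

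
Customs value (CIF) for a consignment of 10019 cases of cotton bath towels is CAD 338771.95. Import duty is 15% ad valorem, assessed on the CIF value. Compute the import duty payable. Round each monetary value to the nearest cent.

Import duty = 338771.95 × 15% = 50815.79

Import duty: CAD 50815.79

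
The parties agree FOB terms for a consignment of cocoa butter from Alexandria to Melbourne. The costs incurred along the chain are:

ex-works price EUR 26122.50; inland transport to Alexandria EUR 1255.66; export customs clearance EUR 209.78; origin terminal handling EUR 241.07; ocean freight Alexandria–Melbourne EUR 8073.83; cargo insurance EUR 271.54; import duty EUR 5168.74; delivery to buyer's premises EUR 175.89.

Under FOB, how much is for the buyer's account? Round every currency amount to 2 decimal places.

FOB: the seller bears costs until goods are on board at the origin port; the buyer bears freight, insurance and all costs thereafter.
Seller's account: goods 26122.50 + inland to port 1255.66 + export clearance 209.78 + origin terminal 241.07 = 27829.01
Buyer's account: freight 8073.83 + insurance 271.54 + duty 5168.74 + delivery 175.89 = 13690.00

Buyer's account: EUR 13690.00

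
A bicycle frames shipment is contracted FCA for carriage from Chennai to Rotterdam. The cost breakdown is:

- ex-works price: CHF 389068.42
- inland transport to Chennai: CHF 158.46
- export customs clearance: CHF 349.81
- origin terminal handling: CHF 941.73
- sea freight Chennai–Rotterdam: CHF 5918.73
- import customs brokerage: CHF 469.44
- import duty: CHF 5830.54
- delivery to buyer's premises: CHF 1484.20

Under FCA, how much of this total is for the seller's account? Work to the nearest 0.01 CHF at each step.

FCA: the seller delivers export-cleared goods to the carrier; the buyer bears costs from that point.
Seller's account: goods 389068.42 + inland to port 158.46 + export clearance 349.81 = 389576.69
Buyer's account: origin terminal 941.73 + freight 5918.73 + brokerage 469.44 + duty 5830.54 + delivery 1484.20 = 14644.64

Seller's account: CHF 389576.69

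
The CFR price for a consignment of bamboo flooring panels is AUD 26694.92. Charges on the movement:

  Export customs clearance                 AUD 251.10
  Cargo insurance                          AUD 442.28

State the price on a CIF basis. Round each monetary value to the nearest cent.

CIF price: AUD 27137.20

Not relevant to the conversion: export clearance — on the seller under both CFR and CIF; already in the CFR price and stays in the CIF price.
From CFR to CIF, the seller additionally bears: insurance.
CIF price = 26694.92 + 442.28 = 27137.20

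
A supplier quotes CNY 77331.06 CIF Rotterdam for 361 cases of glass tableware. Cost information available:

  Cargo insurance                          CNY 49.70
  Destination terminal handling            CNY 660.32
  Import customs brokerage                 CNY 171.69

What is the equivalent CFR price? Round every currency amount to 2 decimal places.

Not relevant to the conversion: destination terminal, brokerage — on the buyer under both terms; not part of either seller's price.
From CIF to CFR, the seller no longer bears: insurance.
CFR price = 77331.06 − 49.70 = 77281.36

CFR price: CNY 77281.36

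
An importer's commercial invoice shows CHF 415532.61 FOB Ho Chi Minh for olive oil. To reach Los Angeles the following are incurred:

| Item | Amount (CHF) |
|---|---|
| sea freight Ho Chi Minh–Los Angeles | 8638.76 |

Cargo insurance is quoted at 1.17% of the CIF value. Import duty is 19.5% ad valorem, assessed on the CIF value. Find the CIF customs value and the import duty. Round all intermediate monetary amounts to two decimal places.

CIF value: CHF 429192.93; import duty: CHF 83692.62

Let C be the CIF value. C = FOB price + freight + 1.17% × C
C − 1.17% × C = 415532.61 + 8638.76
0.9883 × C = 424171.37
C = 424171.37 / 0.9883 = 429192.93
Insurance premium = 1.17% × 429192.93 = 5021.56
Import duty = 429192.93 × 19.5% = 83692.62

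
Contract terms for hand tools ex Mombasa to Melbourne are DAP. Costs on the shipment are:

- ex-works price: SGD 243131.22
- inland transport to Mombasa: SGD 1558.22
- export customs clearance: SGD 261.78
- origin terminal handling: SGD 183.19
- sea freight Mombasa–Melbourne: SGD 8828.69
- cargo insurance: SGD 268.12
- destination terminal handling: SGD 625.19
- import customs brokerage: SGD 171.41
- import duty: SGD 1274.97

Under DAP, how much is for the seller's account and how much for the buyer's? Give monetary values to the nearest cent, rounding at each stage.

Seller: SGD 254856.41; buyer: SGD 1446.38

DAP: the seller bears all costs to the named destination except import duty and clearance.
Seller's account: goods 243131.22 + inland to port 1558.22 + export clearance 261.78 + origin terminal 183.19 + freight 8828.69 + insurance 268.12 + destination terminal 625.19 = 254856.41
Buyer's account: brokerage 171.41 + duty 1274.97 = 1446.38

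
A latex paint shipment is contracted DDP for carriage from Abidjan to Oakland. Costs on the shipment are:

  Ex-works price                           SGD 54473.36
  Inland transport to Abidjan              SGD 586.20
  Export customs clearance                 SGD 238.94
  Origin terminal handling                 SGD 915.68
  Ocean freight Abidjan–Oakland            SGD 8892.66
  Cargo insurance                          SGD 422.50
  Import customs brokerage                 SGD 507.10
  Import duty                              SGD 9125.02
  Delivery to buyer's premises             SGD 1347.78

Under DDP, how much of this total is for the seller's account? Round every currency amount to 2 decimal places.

Seller's account: SGD 76509.24

DDP: the seller bears all costs including import duty.
Seller's account: goods 54473.36 + inland to port 586.20 + export clearance 238.94 + origin terminal 915.68 + freight 8892.66 + insurance 422.50 + brokerage 507.10 + duty 9125.02 + delivery 1347.78 = 76509.24
Buyer's account: 0.00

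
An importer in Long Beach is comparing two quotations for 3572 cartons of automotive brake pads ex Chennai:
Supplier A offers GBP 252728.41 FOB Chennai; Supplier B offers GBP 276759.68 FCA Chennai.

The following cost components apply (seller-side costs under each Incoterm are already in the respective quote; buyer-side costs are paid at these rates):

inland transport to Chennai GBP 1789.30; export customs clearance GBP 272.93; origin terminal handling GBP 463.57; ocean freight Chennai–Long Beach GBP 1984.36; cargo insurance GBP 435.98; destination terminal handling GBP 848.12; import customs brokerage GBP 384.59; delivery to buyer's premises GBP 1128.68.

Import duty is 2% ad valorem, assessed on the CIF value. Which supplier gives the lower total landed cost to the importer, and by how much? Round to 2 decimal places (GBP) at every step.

Supplier A is cheaper by GBP 24984.73

Supplier A (FOB):
CIF value = FOB price + freight + insurance = 252728.41 + 1984.36 + 435.98 = 255148.75
Import duty = 255148.75 × 2% = 5102.98
Buyer bears (A): 1984.36 + 435.98 + 848.12 + 384.59 + 1128.68 = 4781.73
Landed cost (A) = invoice 252728.41 + 4781.73 + duty 5102.98 = 262613.12
Supplier B (FCA):
CIF value = FCA price + origin terminal + freight + insurance = 276759.68 + 463.57 + 1984.36 + 435.98 = 279643.59
Import duty = 279643.59 × 2% = 5592.87
Buyer bears (B): 463.57 + 1984.36 + 435.98 + 848.12 + 384.59 + 1128.68 = 5245.30
Landed cost (B) = invoice 276759.68 + 5245.30 + duty 5592.87 = 287597.85
Difference = |262613.12 − 287597.85| = 24984.73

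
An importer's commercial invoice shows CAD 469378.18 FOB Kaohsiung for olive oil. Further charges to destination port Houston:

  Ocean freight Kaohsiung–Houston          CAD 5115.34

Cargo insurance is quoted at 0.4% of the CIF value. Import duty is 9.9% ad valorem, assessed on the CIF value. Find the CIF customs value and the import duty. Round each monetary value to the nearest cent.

CIF value: CAD 476399.12; import duty: CAD 47163.51

Let C be the CIF value. C = FOB price + freight + 0.4% × C
C − 0.4% × C = 469378.18 + 5115.34
0.996 × C = 474493.52
C = 474493.52 / 0.996 = 476399.12
Insurance premium = 0.4% × 476399.12 = 1905.60
Import duty = 476399.12 × 9.9% = 47163.51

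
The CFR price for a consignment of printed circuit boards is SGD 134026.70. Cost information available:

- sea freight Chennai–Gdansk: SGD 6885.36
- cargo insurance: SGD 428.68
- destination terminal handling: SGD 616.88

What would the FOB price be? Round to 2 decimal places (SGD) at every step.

FOB price: SGD 127141.34

Not relevant to the conversion: insurance, destination terminal — on the buyer under both terms; not part of either seller's price.
From CFR to FOB, the seller no longer bears: freight.
FOB price = 134026.70 − 6885.36 = 127141.34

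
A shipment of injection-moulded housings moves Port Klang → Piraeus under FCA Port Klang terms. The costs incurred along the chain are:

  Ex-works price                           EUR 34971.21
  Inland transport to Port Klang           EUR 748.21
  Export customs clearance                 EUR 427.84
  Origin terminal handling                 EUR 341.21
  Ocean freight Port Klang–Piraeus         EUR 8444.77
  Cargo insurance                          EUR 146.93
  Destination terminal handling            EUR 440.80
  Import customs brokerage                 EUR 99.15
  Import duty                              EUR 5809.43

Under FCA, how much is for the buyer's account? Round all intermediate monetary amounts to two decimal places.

Buyer's account: EUR 15282.29

FCA: the seller delivers export-cleared goods to the carrier; the buyer bears costs from that point.
Seller's account: goods 34971.21 + inland to port 748.21 + export clearance 427.84 = 36147.26
Buyer's account: origin terminal 341.21 + freight 8444.77 + insurance 146.93 + destination terminal 440.80 + brokerage 99.15 + duty 5809.43 = 15282.29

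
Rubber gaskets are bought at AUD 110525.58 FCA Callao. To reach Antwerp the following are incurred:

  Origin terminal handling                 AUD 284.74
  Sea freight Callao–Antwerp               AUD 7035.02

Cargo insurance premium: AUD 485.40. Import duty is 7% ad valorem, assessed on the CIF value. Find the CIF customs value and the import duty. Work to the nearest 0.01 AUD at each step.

CIF value: AUD 118330.74; import duty: AUD 8283.15

CIF = FCA price + pre-shipment costs + freight + insurance
CIF = 110525.58 + 284.74 + 7035.02 + 485.40 = 118330.74
Import duty = 118330.74 × 7% = 8283.15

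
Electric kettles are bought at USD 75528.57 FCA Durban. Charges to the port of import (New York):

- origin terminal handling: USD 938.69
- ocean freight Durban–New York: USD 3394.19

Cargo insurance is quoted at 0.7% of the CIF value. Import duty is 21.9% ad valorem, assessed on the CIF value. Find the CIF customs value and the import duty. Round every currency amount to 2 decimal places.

CIF value: USD 80424.42; import duty: USD 17612.95

Let C be the CIF value. C = FCA price + pre-shipment costs + freight + 0.7% × C
C − 0.7% × C = 75528.57 + 938.69 + 3394.19
0.993 × C = 79861.45
C = 79861.45 / 0.993 = 80424.42
Insurance premium = 0.7% × 80424.42 = 562.97
Import duty = 80424.42 × 21.9% = 17612.95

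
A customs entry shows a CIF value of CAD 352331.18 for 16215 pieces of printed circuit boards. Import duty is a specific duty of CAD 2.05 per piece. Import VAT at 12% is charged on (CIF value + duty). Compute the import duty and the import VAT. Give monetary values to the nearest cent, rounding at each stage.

Import duty: CAD 33240.75; import VAT: CAD 46268.63

Import duty = 16215 × 2.05 = 33240.75
VAT base = CIF + duty = 352331.18 + 33240.75 = 385571.93
Import VAT = 385571.93 × 12% = 46268.63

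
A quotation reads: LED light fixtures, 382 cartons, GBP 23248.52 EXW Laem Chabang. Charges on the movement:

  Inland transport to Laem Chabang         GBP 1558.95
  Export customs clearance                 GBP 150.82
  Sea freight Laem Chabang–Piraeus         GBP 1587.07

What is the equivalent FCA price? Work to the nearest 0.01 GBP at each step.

Not relevant to the conversion: freight — on the buyer under both terms; not part of either seller's price.
From EXW to FCA, the seller additionally bears: inland to port, export clearance.
FCA price = 23248.52 + 1558.95 + 150.82 = 24958.29

FCA price: GBP 24958.29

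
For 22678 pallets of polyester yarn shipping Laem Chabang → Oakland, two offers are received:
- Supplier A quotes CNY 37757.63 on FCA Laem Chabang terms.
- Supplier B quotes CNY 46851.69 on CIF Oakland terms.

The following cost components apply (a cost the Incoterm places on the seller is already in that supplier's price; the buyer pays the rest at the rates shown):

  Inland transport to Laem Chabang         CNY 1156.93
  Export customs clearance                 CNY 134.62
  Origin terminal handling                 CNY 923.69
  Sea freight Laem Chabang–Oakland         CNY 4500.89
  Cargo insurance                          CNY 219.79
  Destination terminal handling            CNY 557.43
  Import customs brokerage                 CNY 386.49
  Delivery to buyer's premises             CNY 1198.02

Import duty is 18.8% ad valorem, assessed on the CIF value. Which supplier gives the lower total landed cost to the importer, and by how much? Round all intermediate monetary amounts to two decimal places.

Supplier A (FCA):
CIF value = FCA price + origin terminal + freight + insurance = 37757.63 + 923.69 + 4500.89 + 219.79 = 43402.00
Import duty = 43402.00 × 18.8% = 8159.58
Buyer bears (A): 923.69 + 4500.89 + 219.79 + 557.43 + 386.49 + 1198.02 = 7786.31
Landed cost (A) = invoice 37757.63 + 7786.31 + duty 8159.58 = 53703.52
Supplier B (CIF):
The CIF price already equals the CIF value: 46851.69
Import duty = 46851.69 × 18.8% = 8808.12
Buyer bears (B): 557.43 + 386.49 + 1198.02 = 2141.94
Landed cost (B) = invoice 46851.69 + 2141.94 + duty 8808.12 = 57801.75
Difference = |53703.52 − 57801.75| = 4098.23

Supplier A is cheaper by CNY 4098.23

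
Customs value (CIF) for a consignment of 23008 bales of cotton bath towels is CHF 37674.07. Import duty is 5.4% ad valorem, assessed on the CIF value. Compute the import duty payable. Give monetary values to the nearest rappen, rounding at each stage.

Import duty = 37674.07 × 5.4% = 2034.40

Import duty: CHF 2034.40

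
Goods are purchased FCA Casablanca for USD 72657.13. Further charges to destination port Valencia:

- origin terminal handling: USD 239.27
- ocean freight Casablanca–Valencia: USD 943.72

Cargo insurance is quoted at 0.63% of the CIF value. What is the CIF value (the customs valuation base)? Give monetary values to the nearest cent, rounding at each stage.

CIF value: USD 74308.26

Let C be the CIF value. C = FCA price + pre-shipment costs + freight + 0.63% × C
C − 0.63% × C = 72657.13 + 239.27 + 943.72
0.9937 × C = 73840.12
C = 73840.12 / 0.9937 = 74308.26
Insurance premium = 0.63% × 74308.26 = 468.14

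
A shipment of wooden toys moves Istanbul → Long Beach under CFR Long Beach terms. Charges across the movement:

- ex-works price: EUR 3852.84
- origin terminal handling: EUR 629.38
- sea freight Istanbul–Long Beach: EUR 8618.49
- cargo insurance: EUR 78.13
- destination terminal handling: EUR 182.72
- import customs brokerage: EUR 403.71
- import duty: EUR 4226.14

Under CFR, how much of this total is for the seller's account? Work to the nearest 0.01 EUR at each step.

Seller's account: EUR 13100.71

CFR: the seller pays costs through ocean freight to the destination port, but not insurance.
Seller's account: goods 3852.84 + origin terminal 629.38 + freight 8618.49 = 13100.71
Buyer's account: insurance 78.13 + destination terminal 182.72 + brokerage 403.71 + duty 4226.14 = 4890.70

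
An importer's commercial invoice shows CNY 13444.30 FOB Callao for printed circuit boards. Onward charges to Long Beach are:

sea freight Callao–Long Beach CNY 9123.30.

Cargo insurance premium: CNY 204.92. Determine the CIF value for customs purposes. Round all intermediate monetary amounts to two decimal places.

CIF = FOB price + freight + insurance
CIF = 13444.30 + 9123.30 + 204.92 = 22772.52

CIF value: CNY 22772.52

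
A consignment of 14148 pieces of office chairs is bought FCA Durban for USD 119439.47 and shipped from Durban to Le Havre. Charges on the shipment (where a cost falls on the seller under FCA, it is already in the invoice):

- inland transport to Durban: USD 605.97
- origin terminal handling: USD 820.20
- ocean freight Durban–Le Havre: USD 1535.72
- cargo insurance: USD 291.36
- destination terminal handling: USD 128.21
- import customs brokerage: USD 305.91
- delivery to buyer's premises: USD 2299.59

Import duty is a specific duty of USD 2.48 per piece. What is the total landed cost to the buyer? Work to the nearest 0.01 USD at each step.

FCA: the seller delivers export-cleared goods to the carrier; the buyer bears costs from that point.
Already in the invoice (seller's account under FCA): inland to port — exclude.
CIF value = FCA price + origin terminal + freight + insurance = 119439.47 + 820.20 + 1535.72 + 291.36 = 122086.75
Import duty = 14148 × 2.48 = 35087.04
Buyer bears: origin terminal 820.20 + freight 1535.72 + insurance 291.36 + destination terminal 128.21 + brokerage 305.91 + delivery 2299.59 + duty 35087.04 = 40468.03
Landed cost = invoice 119439.47 + 40468.03 = 159907.50

Total landed cost: USD 159907.50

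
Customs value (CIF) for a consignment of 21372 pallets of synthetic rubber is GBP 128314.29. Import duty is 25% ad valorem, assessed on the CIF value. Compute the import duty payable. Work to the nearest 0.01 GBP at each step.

Import duty = 128314.29 × 25% = 32078.57

Import duty: GBP 32078.57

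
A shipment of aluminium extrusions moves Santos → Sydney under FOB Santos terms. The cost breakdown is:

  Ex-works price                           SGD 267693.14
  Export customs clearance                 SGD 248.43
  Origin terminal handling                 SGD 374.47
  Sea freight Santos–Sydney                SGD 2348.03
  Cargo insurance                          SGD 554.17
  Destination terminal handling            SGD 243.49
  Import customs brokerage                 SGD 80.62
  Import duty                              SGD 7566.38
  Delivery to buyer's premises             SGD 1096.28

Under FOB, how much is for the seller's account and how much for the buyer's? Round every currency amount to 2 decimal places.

Seller: SGD 268316.04; buyer: SGD 11888.97

FOB: the seller bears costs until goods are on board at the origin port; the buyer bears freight, insurance and all costs thereafter.
Seller's account: goods 267693.14 + export clearance 248.43 + origin terminal 374.47 = 268316.04
Buyer's account: freight 2348.03 + insurance 554.17 + destination terminal 243.49 + brokerage 80.62 + duty 7566.38 + delivery 1096.28 = 11888.97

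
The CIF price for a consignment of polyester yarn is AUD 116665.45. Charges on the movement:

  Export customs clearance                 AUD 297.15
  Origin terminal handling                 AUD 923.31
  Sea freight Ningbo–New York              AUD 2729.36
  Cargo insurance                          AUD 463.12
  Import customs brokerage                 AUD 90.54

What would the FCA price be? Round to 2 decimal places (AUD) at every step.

Not relevant to the conversion: export clearance — on the seller under both CIF and FCA; already in the CIF price and stays in the FCA price. brokerage — on the buyer under both terms; not part of either seller's price.
From CIF to FCA, the seller no longer bears: origin terminal, freight, insurance.
FCA price = 116665.45 − 923.31 − 2729.36 − 463.12 = 112549.66

FCA price: AUD 112549.66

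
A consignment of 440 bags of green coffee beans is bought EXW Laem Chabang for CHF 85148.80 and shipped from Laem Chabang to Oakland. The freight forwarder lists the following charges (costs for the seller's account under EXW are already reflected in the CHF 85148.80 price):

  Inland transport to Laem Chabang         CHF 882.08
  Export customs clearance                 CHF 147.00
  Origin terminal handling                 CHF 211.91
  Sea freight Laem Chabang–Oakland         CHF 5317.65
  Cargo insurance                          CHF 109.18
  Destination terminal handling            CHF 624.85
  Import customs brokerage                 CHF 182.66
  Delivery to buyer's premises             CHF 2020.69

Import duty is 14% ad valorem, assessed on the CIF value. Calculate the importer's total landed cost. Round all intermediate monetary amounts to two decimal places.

EXW: the seller makes goods available at their premises; the buyer bears all onward costs.
CIF value = EXW price + inland to port + export clearance + origin terminal + freight + insurance = 85148.80 + 882.08 + 147.00 + 211.91 + 5317.65 + 109.18 = 91816.62
Import duty = 91816.62 × 14% = 12854.33
Buyer bears: inland to port 882.08 + export clearance 147.00 + origin terminal 211.91 + freight 5317.65 + insurance 109.18 + destination terminal 624.85 + brokerage 182.66 + delivery 2020.69 + duty 12854.33 = 22350.35
Landed cost = invoice 85148.80 + 22350.35 = 107499.15

Total landed cost: CHF 107499.15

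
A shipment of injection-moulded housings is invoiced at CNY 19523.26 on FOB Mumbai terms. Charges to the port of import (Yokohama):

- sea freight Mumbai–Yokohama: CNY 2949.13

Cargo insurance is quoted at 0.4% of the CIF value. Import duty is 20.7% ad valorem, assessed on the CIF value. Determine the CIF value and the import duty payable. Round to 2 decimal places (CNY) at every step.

CIF value: CNY 22562.64; import duty: CNY 4670.47

Let C be the CIF value. C = FOB price + freight + 0.4% × C
C − 0.4% × C = 19523.26 + 2949.13
0.996 × C = 22472.39
C = 22472.39 / 0.996 = 22562.64
Insurance premium = 0.4% × 22562.64 = 90.25
Import duty = 22562.64 × 20.7% = 4670.47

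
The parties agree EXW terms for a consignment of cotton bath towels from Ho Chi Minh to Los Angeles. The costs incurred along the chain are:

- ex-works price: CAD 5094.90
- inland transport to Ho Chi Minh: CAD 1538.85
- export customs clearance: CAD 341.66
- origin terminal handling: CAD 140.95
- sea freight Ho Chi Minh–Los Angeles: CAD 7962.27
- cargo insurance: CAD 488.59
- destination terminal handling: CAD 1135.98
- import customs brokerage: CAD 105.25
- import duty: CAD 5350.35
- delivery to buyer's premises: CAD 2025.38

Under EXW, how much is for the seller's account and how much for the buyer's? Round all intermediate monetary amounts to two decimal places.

EXW: the seller makes goods available at their premises; the buyer bears all onward costs.
Seller's account: goods 5094.90 = 5094.90
Buyer's account: inland to port 1538.85 + export clearance 341.66 + origin terminal 140.95 + freight 7962.27 + insurance 488.59 + destination terminal 1135.98 + brokerage 105.25 + duty 5350.35 + delivery 2025.38 = 19089.28

Seller: CAD 5094.90; buyer: CAD 19089.28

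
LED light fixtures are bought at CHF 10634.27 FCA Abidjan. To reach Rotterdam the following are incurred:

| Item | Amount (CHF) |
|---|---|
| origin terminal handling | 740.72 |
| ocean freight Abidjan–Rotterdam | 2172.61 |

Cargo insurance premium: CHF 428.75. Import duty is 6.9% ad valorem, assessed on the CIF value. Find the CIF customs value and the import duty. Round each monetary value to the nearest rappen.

CIF = FCA price + pre-shipment costs + freight + insurance
CIF = 10634.27 + 740.72 + 2172.61 + 428.75 = 13976.35
Import duty = 13976.35 × 6.9% = 964.37

CIF value: CHF 13976.35; import duty: CHF 964.37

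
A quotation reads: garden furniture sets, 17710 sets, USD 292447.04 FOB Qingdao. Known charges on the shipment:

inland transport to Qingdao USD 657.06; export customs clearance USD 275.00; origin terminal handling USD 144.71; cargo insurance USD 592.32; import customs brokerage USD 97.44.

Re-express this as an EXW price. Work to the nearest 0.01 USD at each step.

EXW price: USD 291370.27

Not relevant to the conversion: brokerage, insurance — on the buyer under both terms; not part of either seller's price.
From FOB to EXW, the seller no longer bears: inland to port, export clearance, origin terminal.
EXW price = 292447.04 − 657.06 − 275.00 − 144.71 = 291370.27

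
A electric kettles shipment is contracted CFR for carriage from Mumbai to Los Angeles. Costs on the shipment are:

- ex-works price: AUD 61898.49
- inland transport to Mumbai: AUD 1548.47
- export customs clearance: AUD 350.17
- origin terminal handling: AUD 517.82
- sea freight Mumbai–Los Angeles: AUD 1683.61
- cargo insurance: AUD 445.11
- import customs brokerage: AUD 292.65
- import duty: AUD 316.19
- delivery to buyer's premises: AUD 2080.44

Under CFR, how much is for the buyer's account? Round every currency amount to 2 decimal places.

CFR: the seller pays costs through ocean freight to the destination port, but not insurance.
Seller's account: goods 61898.49 + inland to port 1548.47 + export clearance 350.17 + origin terminal 517.82 + freight 1683.61 = 65998.56
Buyer's account: insurance 445.11 + brokerage 292.65 + duty 316.19 + delivery 2080.44 = 3134.39

Buyer's account: AUD 3134.39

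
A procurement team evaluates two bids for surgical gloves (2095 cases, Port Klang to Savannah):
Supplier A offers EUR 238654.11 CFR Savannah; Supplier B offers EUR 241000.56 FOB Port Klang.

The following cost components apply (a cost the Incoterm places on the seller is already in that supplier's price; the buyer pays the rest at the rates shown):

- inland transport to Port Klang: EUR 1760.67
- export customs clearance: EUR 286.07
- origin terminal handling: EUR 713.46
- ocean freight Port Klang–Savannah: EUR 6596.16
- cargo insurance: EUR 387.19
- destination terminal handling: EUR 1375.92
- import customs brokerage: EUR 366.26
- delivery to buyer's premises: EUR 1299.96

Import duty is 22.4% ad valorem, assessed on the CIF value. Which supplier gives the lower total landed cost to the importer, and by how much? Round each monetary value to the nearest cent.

Supplier A is cheaper by EUR 10945.76

Supplier A (CFR):
CIF value = CFR price + insurance = 238654.11 + 387.19 = 239041.30
Import duty = 239041.30 × 22.4% = 53545.25
Buyer bears (A): 387.19 + 1375.92 + 366.26 + 1299.96 = 3429.33
Landed cost (A) = invoice 238654.11 + 3429.33 + duty 53545.25 = 295628.69
Supplier B (FOB):
CIF value = FOB price + freight + insurance = 241000.56 + 6596.16 + 387.19 = 247983.91
Import duty = 247983.91 × 22.4% = 55548.40
Buyer bears (B): 6596.16 + 387.19 + 1375.92 + 366.26 + 1299.96 = 10025.49
Landed cost (B) = invoice 241000.56 + 10025.49 + duty 55548.40 = 306574.45
Difference = |295628.69 − 306574.45| = 10945.76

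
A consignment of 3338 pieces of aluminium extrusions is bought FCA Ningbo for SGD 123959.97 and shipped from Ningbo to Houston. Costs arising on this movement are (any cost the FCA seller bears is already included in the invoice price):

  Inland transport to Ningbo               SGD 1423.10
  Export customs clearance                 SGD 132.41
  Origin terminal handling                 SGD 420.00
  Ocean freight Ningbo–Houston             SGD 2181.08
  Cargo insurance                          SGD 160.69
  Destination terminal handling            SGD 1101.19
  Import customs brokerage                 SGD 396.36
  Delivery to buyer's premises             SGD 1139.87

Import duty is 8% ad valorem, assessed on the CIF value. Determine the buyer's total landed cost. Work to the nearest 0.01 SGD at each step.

FCA: the seller delivers export-cleared goods to the carrier; the buyer bears costs from that point.
Already in the invoice (seller's account under FCA): inland to port, export clearance — exclude.
CIF value = FCA price + origin terminal + freight + insurance = 123959.97 + 420.00 + 2181.08 + 160.69 = 126721.74
Import duty = 126721.74 × 8% = 10137.74
Buyer bears: origin terminal 420.00 + freight 2181.08 + insurance 160.69 + destination terminal 1101.19 + brokerage 396.36 + delivery 1139.87 + duty 10137.74 = 15536.93
Landed cost = invoice 123959.97 + 15536.93 = 139496.90

Total landed cost: SGD 139496.90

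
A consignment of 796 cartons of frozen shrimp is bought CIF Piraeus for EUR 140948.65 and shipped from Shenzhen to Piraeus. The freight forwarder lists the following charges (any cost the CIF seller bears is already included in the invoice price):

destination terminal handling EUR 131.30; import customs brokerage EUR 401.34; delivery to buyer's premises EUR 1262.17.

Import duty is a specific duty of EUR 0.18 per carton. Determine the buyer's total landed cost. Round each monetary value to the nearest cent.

CIF: the seller pays costs through ocean freight and marine insurance to the destination port.
The CIF price already equals the CIF value: 140948.65
Import duty = 796 × 0.18 = 143.28
Buyer bears: destination terminal 131.30 + brokerage 401.34 + delivery 1262.17 + duty 143.28 = 1938.09
Landed cost = invoice 140948.65 + 1938.09 = 142886.74

Total landed cost: EUR 142886.74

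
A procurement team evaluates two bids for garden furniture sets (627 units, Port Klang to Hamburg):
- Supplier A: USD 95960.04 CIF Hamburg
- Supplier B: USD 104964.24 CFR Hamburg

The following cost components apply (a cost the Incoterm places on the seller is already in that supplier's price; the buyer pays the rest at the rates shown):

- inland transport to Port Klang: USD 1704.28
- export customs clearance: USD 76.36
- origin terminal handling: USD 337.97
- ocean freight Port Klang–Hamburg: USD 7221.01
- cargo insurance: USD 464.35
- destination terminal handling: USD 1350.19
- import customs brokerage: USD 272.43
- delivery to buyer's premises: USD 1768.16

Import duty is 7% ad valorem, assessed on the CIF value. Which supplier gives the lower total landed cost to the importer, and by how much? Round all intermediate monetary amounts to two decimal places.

Supplier A (CIF):
The CIF price already equals the CIF value: 95960.04
Import duty = 95960.04 × 7% = 6717.20
Buyer bears (A): 1350.19 + 272.43 + 1768.16 = 3390.78
Landed cost (A) = invoice 95960.04 + 3390.78 + duty 6717.20 = 106068.02
Supplier B (CFR):
CIF value = CFR price + insurance = 104964.24 + 464.35 = 105428.59
Import duty = 105428.59 × 7% = 7380.00
Buyer bears (B): 464.35 + 1350.19 + 272.43 + 1768.16 = 3855.13
Landed cost (B) = invoice 104964.24 + 3855.13 + duty 7380.00 = 116199.37
Difference = |106068.02 − 116199.37| = 10131.35

Supplier A is cheaper by USD 10131.35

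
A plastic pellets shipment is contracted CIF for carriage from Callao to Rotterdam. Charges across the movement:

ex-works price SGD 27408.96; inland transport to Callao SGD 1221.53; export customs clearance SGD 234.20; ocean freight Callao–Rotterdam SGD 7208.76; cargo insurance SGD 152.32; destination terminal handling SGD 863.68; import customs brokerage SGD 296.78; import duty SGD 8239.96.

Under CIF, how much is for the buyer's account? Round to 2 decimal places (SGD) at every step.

CIF: the seller pays costs through ocean freight and marine insurance to the destination port.
Seller's account: goods 27408.96 + inland to port 1221.53 + export clearance 234.20 + freight 7208.76 + insurance 152.32 = 36225.77
Buyer's account: destination terminal 863.68 + brokerage 296.78 + duty 8239.96 = 9400.42

Buyer's account: SGD 9400.42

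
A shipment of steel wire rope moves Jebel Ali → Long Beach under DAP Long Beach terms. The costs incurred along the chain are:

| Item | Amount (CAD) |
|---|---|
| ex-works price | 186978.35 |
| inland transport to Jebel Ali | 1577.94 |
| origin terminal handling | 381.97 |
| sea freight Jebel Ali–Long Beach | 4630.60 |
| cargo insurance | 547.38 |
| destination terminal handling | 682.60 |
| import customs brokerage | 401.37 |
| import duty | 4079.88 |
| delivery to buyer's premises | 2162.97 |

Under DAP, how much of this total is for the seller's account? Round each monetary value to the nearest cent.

Seller's account: CAD 196961.81

DAP: the seller bears all costs to the named destination except import duty and clearance.
Seller's account: goods 186978.35 + inland to port 1577.94 + origin terminal 381.97 + freight 4630.60 + insurance 547.38 + destination terminal 682.60 + delivery 2162.97 = 196961.81
Buyer's account: brokerage 401.37 + duty 4079.88 = 4481.25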